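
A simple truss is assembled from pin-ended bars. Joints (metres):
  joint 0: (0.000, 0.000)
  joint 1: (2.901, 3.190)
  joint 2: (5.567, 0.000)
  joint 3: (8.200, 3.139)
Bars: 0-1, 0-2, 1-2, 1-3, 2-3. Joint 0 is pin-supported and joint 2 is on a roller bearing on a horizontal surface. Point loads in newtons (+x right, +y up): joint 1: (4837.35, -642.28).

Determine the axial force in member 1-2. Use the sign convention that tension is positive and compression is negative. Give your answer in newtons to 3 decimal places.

-4048.661

N=4 nodes, M=5 members, R=3 reactions → 2N=8, M+R=8
member 0 (0-1): L=4.3118, (cx,cy)=(0.6728,0.7398)
member 1 (0-2): L=5.5670, (cx,cy)=(1.0000,0.0000)
member 2 (1-2): L=4.1574, (cx,cy)=(0.6413,-0.7673)
member 3 (1-3): L=5.2992, (cx,cy)=(1.0000,-0.0096)
member 4 (2-3): L=4.0971, (cx,cy)=(0.6427,0.7662)
solve A·x = −loads:
  F[0-1] = +3330.9415 N (tension)
  F[0-2] = +2596.2933 N (tension)
  F[1-2] = -4048.6611 N (compression)
  F[1-3] = +0.0000 N (tension)
  F[2-3] = -0.0000 N (compression)
  Rx@0 = -4837.3500 N
  Ry@0 = -2464.3126 N
  Ry@2 = +3106.5926 N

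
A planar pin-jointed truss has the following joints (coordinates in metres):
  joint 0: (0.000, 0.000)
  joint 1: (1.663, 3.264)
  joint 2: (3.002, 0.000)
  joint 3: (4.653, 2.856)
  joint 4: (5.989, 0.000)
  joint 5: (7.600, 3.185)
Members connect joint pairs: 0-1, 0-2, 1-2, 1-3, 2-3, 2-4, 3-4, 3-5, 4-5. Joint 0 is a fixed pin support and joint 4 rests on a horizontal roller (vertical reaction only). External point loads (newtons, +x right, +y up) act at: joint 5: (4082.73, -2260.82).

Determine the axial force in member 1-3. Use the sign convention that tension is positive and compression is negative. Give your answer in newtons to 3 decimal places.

N=6 nodes, M=9 members, R=3 reactions → 2N=12, M+R=12
member 0 (0-1): L=3.6632, (cx,cy)=(0.4540,0.8910)
member 1 (0-2): L=3.0020, (cx,cy)=(1.0000,0.0000)
member 2 (1-2): L=3.5280, (cx,cy)=(0.3795,-0.9252)
member 3 (1-3): L=3.0177, (cx,cy)=(0.9908,-0.1352)
member 4 (2-3): L=3.2989, (cx,cy)=(0.5005,0.8658)
member 5 (2-4): L=2.9870, (cx,cy)=(1.0000,0.0000)
member 6 (3-4): L=3.1530, (cx,cy)=(0.4237,-0.9058)
member 7 (3-5): L=2.9653, (cx,cy)=(0.9938,0.1109)
member 8 (4-5): L=3.5693, (cx,cy)=(0.4514,0.8923)
solve A·x = −loads:
  F[0-1] = +3119.3301 N (tension)
  F[0-2] = +2666.6453 N (tension)
  F[1-2] = -3403.5406 N (compression)
  F[1-3] = +2732.9504 N (tension)
  F[2-3] = +3637.1591 N (tension)
  F[2-4] = -445.4322 N (compression)
  F[3-4] = -2385.7537 N (compression)
  F[3-5] = +5573.4611 N (tension)
  F[4-5] = -3226.5503 N (compression)
  Rx@0 = -4082.7300 N
  Ry@0 = -2779.3749 N
  Ry@4 = +5040.1949 N

2732.950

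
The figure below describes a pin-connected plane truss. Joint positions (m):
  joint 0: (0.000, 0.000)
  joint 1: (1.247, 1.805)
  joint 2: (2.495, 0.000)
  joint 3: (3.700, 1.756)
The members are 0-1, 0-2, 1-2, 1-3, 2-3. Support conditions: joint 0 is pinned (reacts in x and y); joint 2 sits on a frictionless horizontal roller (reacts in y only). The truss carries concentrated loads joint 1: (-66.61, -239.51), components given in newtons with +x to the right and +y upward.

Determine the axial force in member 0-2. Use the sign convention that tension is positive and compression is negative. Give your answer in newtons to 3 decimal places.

N=4 nodes, M=5 members, R=3 reactions → 2N=8, M+R=8
member 0 (0-1): L=2.1939, (cx,cy)=(0.5684,0.8227)
member 1 (0-2): L=2.4950, (cx,cy)=(1.0000,0.0000)
member 2 (1-2): L=2.1944, (cx,cy)=(0.5687,-0.8225)
member 3 (1-3): L=2.4535, (cx,cy)=(0.9998,-0.0200)
member 4 (2-3): L=2.1297, (cx,cy)=(0.5658,0.8245)
solve A·x = −loads:
  F[0-1] = -204.1834 N (compression)
  F[0-2] = +49.4486 N (tension)
  F[1-2] = -86.9484 N (compression)
  F[1-3] = -0.0000 N (tension)
  F[2-3] = +0.0000 N (tension)
  Rx@0 = +66.6100 N
  Ry@0 = +167.9918 N
  Ry@2 = +71.5182 N

49.449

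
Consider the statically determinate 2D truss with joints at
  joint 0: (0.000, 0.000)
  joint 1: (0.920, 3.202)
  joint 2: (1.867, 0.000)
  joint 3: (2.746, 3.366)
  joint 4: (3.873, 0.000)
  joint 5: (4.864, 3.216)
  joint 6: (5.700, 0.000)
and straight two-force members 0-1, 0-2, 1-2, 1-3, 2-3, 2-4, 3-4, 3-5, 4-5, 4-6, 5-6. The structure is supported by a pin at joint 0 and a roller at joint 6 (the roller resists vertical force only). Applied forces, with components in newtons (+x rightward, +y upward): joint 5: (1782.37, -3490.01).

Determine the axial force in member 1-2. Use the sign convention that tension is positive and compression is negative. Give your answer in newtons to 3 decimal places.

N=7 nodes, M=11 members, R=3 reactions → 2N=14, M+R=14
member 0 (0-1): L=3.3315, (cx,cy)=(0.2761,0.9611)
member 1 (0-2): L=1.8670, (cx,cy)=(1.0000,0.0000)
member 2 (1-2): L=3.3391, (cx,cy)=(0.2836,-0.9589)
member 3 (1-3): L=1.8333, (cx,cy)=(0.9960,0.0895)
member 4 (2-3): L=3.4789, (cx,cy)=(0.2527,0.9676)
member 5 (2-4): L=2.0060, (cx,cy)=(1.0000,0.0000)
member 6 (3-4): L=3.5497, (cx,cy)=(0.3175,-0.9483)
member 7 (3-5): L=2.1233, (cx,cy)=(0.9975,-0.0706)
member 8 (4-5): L=3.3652, (cx,cy)=(0.2945,0.9557)
member 9 (4-6): L=1.8270, (cx,cy)=(1.0000,0.0000)
member 10 (5-6): L=3.3229, (cx,cy)=(0.2516,-0.9678)
solve A·x = −loads:
  F[0-1] = +513.7405 N (tension)
  F[0-2] = +1640.5016 N (tension)
  F[1-2] = -488.6389 N (compression)
  F[1-3] = +281.5797 N (tension)
  F[2-3] = +484.2891 N (tension)
  F[2-4] = +1379.5550 N (tension)
  F[3-4] = -564.1674 N (compression)
  F[3-5] = +583.3931 N (tension)
  F[4-5] = +559.8007 N (tension)
  F[4-6] = +1035.5830 N (tension)
  F[5-6] = -4116.1737 N (compression)
  Rx@0 = -1782.3700 N
  Ry@0 = -493.7638 N
  Ry@6 = +3983.7738 N

-488.639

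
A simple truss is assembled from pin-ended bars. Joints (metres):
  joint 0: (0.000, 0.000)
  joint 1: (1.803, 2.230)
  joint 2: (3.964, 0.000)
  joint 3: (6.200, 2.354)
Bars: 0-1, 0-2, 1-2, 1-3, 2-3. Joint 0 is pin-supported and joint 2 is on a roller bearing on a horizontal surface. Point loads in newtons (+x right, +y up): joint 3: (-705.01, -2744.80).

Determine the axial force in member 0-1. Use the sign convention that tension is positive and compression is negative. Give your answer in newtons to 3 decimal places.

N=4 nodes, M=5 members, R=3 reactions → 2N=8, M+R=8
member 0 (0-1): L=2.8677, (cx,cy)=(0.6287,0.7776)
member 1 (0-2): L=3.9640, (cx,cy)=(1.0000,0.0000)
member 2 (1-2): L=3.1053, (cx,cy)=(0.6959,-0.7181)
member 3 (1-3): L=4.3987, (cx,cy)=(0.9996,0.0282)
member 4 (2-3): L=3.2467, (cx,cy)=(0.6887,0.7250)
solve A·x = −loads:
  F[0-1] = +1452.6401 N (tension)
  F[0-2] = -1618.3235 N (compression)
  F[1-2] = -1496.2352 N (compression)
  F[1-3] = +1955.3348 N (tension)
  F[2-3] = -3861.7167 N (compression)
  Rx@0 = +705.0100 N
  Ry@0 = -1129.6113 N
  Ry@2 = +3874.4113 N

1452.640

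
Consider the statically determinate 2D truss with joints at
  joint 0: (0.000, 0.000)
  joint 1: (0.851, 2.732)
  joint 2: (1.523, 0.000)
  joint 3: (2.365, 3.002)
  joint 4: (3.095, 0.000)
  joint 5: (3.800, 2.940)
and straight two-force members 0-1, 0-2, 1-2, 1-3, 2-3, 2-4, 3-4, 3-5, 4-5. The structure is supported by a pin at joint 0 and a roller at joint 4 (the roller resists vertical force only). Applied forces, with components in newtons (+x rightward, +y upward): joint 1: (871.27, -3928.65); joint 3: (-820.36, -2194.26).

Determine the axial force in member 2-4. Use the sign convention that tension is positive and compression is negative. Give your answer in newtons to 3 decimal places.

N=6 nodes, M=9 members, R=3 reactions → 2N=12, M+R=12
member 0 (0-1): L=2.8615, (cx,cy)=(0.2974,0.9548)
member 1 (0-2): L=1.5230, (cx,cy)=(1.0000,0.0000)
member 2 (1-2): L=2.8134, (cx,cy)=(0.2389,-0.9711)
member 3 (1-3): L=1.5379, (cx,cy)=(0.9845,0.1756)
member 4 (2-3): L=3.1178, (cx,cy)=(0.2701,0.9628)
member 5 (2-4): L=1.5720, (cx,cy)=(1.0000,0.0000)
member 6 (3-4): L=3.0895, (cx,cy)=(0.2363,-0.9717)
member 7 (3-5): L=1.4363, (cx,cy)=(0.9991,-0.0432)
member 8 (4-5): L=3.0233, (cx,cy)=(0.2332,0.9724)
solve A·x = −loads:
  F[0-1] = -3553.3840 N (compression)
  F[0-2] = +1107.6840 N (tension)
  F[1-2] = -868.0340 N (compression)
  F[1-3] = -1747.8588 N (compression)
  F[2-3] = +875.4369 N (tension)
  F[2-4] = +663.9317 N (tension)
  F[3-4] = -2809.8705 N (compression)
  F[3-5] = -0.0000 N (tension)
  F[4-5] = +0.0000 N (tension)
  Rx@0 = -50.9100 N
  Ry@0 = +3392.6047 N
  Ry@4 = +2730.3053 N

663.932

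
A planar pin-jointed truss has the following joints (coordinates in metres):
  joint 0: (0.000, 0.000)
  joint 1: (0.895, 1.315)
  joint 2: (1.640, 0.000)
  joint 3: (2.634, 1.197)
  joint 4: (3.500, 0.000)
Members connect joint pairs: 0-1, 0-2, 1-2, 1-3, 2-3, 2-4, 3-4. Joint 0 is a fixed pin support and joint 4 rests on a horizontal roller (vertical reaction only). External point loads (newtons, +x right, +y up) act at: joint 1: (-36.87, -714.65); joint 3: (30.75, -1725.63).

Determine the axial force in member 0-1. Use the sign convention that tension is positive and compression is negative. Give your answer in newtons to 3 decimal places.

-1163.927

N=5 nodes, M=7 members, R=3 reactions → 2N=10, M+R=10
member 0 (0-1): L=1.5907, (cx,cy)=(0.5627,0.8267)
member 1 (0-2): L=1.6400, (cx,cy)=(1.0000,0.0000)
member 2 (1-2): L=1.5114, (cx,cy)=(0.4929,-0.8701)
member 3 (1-3): L=1.7430, (cx,cy)=(0.9977,-0.0677)
member 4 (2-3): L=1.5559, (cx,cy)=(0.6389,0.7693)
member 5 (2-4): L=1.8600, (cx,cy)=(1.0000,0.0000)
member 6 (3-4): L=1.4774, (cx,cy)=(0.5862,-0.8102)
solve A·x = −loads:
  F[0-1] = -1163.9273 N (compression)
  F[0-2] = +648.7682 N (tension)
  F[1-2] = +346.0294 N (tension)
  F[1-3] = -790.3995 N (compression)
  F[2-3] = -391.3418 N (compression)
  F[2-4] = +1069.3472 N (tension)
  F[3-4] = -1824.3339 N (compression)
  Rx@0 = +6.1200 N
  Ry@0 = +962.2100 N
  Ry@4 = +1478.0700 N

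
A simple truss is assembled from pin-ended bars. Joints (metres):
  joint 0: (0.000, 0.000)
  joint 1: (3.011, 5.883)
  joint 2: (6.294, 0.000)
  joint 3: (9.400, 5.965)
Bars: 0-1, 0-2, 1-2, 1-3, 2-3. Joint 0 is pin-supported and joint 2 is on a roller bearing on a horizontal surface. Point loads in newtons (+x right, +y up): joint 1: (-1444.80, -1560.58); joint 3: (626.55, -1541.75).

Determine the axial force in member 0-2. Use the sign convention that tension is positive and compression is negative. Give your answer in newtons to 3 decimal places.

N=4 nodes, M=5 members, R=3 reactions → 2N=8, M+R=8
member 0 (0-1): L=6.6088, (cx,cy)=(0.4556,0.8902)
member 1 (0-2): L=6.2940, (cx,cy)=(1.0000,0.0000)
member 2 (1-2): L=6.7370, (cx,cy)=(0.4873,-0.8732)
member 3 (1-3): L=6.3895, (cx,cy)=(0.9999,0.0128)
member 4 (2-3): L=6.7252, (cx,cy)=(0.4618,0.8870)
solve A·x = −loads:
  F[0-1] = -909.7409 N (compression)
  F[0-2] = -403.7658 N (compression)
  F[1-2] = -838.5833 N (compression)
  F[1-3] = +1439.0807 N (tension)
  F[2-3] = -1759.0609 N (compression)
  Rx@0 = +818.2500 N
  Ry@0 = +809.8342 N
  Ry@2 = +2292.4958 N

-403.766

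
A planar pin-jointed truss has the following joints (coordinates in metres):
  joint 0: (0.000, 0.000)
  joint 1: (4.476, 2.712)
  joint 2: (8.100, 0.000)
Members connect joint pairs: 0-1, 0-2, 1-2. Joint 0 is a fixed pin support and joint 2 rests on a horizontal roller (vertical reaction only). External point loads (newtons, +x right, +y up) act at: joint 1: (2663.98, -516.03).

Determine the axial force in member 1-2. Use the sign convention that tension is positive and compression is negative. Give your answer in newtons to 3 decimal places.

-1964.603

N=3 nodes, M=3 members, R=3 reactions → 2N=6, M+R=6
member 0 (0-1): L=5.2335, (cx,cy)=(0.8553,0.5182)
member 1 (0-2): L=8.1000, (cx,cy)=(1.0000,0.0000)
member 2 (1-2): L=4.5264, (cx,cy)=(0.8006,-0.5992)
solve A·x = −loads:
  F[0-1] = +1275.6932 N (tension)
  F[0-2] = +1572.9314 N (tension)
  F[1-2] = -1964.6028 N (compression)
  Rx@0 = -2663.9800 N
  Ry@0 = -661.0643 N
  Ry@2 = +1177.0943 N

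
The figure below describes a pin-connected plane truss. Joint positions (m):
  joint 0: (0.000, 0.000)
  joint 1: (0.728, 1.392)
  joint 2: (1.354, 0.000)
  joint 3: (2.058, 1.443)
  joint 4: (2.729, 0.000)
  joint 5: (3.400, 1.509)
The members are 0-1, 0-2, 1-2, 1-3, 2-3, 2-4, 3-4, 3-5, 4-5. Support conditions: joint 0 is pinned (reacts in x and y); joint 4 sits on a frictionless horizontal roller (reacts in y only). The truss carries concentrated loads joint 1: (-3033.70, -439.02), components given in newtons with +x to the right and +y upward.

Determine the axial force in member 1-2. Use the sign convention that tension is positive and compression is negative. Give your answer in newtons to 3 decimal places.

N=6 nodes, M=9 members, R=3 reactions → 2N=12, M+R=12
member 0 (0-1): L=1.5709, (cx,cy)=(0.4634,0.8861)
member 1 (0-2): L=1.3540, (cx,cy)=(1.0000,0.0000)
member 2 (1-2): L=1.5263, (cx,cy)=(0.4101,-0.9120)
member 3 (1-3): L=1.3310, (cx,cy)=(0.9993,0.0383)
member 4 (2-3): L=1.6056, (cx,cy)=(0.4385,0.8987)
member 5 (2-4): L=1.3750, (cx,cy)=(1.0000,0.0000)
member 6 (3-4): L=1.5914, (cx,cy)=(0.4216,-0.9068)
member 7 (3-5): L=1.3436, (cx,cy)=(0.9988,0.0491)
member 8 (4-5): L=1.6515, (cx,cy)=(0.4063,0.9137)
solve A·x = −loads:
  F[0-1] = -2109.5378 N (compression)
  F[0-2] = -2056.0642 N (compression)
  F[1-2] = +1626.6796 N (tension)
  F[1-3] = +1389.9076 N (tension)
  F[2-3] = -1650.7068 N (compression)
  F[2-4] = -665.0970 N (compression)
  F[3-4] = +1577.3801 N (tension)
  F[3-5] = +0.0000 N (tension)
  F[4-5] = +0.0000 N (tension)
  Rx@0 = +3033.7000 N
  Ry@0 = +1869.3255 N
  Ry@4 = -1430.3055 N

1626.680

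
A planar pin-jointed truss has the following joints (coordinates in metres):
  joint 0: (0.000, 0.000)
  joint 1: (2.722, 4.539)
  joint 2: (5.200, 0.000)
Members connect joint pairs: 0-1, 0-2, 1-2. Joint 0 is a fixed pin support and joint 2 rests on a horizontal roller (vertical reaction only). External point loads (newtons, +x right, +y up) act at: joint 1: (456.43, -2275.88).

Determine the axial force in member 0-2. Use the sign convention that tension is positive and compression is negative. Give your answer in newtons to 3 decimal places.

867.899

N=3 nodes, M=3 members, R=3 reactions → 2N=6, M+R=6
member 0 (0-1): L=5.2926, (cx,cy)=(0.5143,0.8576)
member 1 (0-2): L=5.2000, (cx,cy)=(1.0000,0.0000)
member 2 (1-2): L=5.1714, (cx,cy)=(0.4792,-0.8777)
solve A·x = −loads:
  F[0-1] = -800.0536 N (compression)
  F[0-2] = +867.8985 N (tension)
  F[1-2] = -1811.2265 N (compression)
  Rx@0 = -456.4300 N
  Ry@0 = +686.1336 N
  Ry@2 = +1589.7464 N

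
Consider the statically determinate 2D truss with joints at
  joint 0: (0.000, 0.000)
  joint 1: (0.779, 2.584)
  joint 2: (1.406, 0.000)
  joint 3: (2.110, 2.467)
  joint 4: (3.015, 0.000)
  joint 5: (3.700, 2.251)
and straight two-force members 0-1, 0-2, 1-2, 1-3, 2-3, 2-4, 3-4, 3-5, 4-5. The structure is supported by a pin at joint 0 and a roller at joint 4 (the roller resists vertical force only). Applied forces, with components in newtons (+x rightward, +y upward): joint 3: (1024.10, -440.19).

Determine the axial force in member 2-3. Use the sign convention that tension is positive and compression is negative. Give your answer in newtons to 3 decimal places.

769.882

N=6 nodes, M=9 members, R=3 reactions → 2N=12, M+R=12
member 0 (0-1): L=2.6989, (cx,cy)=(0.2886,0.9574)
member 1 (0-2): L=1.4060, (cx,cy)=(1.0000,0.0000)
member 2 (1-2): L=2.6590, (cx,cy)=(0.2358,-0.9718)
member 3 (1-3): L=1.3361, (cx,cy)=(0.9962,-0.0876)
member 4 (2-3): L=2.5655, (cx,cy)=(0.2744,0.9616)
member 5 (2-4): L=1.6090, (cx,cy)=(1.0000,0.0000)
member 6 (3-4): L=2.6278, (cx,cy)=(0.3444,-0.9388)
member 7 (3-5): L=1.6046, (cx,cy)=(0.9909,-0.1346)
member 8 (4-5): L=2.3529, (cx,cy)=(0.2911,0.9567)
solve A·x = −loads:
  F[0-1] = +737.2089 N (tension)
  F[0-2] = +811.3125 N (tension)
  F[1-2] = -761.8102 N (compression)
  F[1-3] = +393.9390 N (tension)
  F[2-3] = +769.8816 N (tension)
  F[2-4] = +420.4093 N (tension)
  F[3-4] = -1220.7005 N (compression)
  F[3-5] = -0.0000 N (compression)
  F[4-5] = +0.0000 N (tension)
  Rx@0 = -1024.1000 N
  Ry@0 = -705.8318 N
  Ry@4 = +1146.0218 N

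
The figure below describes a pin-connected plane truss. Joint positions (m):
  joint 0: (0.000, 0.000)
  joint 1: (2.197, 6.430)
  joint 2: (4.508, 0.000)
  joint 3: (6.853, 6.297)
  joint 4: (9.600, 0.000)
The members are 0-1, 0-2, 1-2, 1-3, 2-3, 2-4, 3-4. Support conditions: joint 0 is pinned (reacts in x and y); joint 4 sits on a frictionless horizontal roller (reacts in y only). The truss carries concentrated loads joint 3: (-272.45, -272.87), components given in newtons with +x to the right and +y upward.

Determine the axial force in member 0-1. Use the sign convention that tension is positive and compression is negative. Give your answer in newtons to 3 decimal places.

N=5 nodes, M=7 members, R=3 reactions → 2N=10, M+R=10
member 0 (0-1): L=6.7950, (cx,cy)=(0.3233,0.9463)
member 1 (0-2): L=4.5080, (cx,cy)=(1.0000,0.0000)
member 2 (1-2): L=6.8327, (cx,cy)=(0.3382,-0.9411)
member 3 (1-3): L=4.6579, (cx,cy)=(0.9996,-0.0286)
member 4 (2-3): L=6.7195, (cx,cy)=(0.3490,0.9371)
member 5 (2-4): L=5.0920, (cx,cy)=(1.0000,0.0000)
member 6 (3-4): L=6.8701, (cx,cy)=(0.3998,-0.9166)
solve A·x = −loads:
  F[0-1] = -271.3666 N (compression)
  F[0-2] = -184.7098 N (compression)
  F[1-2] = +278.3941 N (tension)
  F[1-3] = -181.9748 N (compression)
  F[2-3] = -279.5636 N (compression)
  F[2-4] = +7.0144 N (tension)
  F[3-4] = -17.5426 N (compression)
  Rx@0 = +272.4500 N
  Ry@0 = +256.7908 N
  Ry@4 = +16.0792 N

-271.367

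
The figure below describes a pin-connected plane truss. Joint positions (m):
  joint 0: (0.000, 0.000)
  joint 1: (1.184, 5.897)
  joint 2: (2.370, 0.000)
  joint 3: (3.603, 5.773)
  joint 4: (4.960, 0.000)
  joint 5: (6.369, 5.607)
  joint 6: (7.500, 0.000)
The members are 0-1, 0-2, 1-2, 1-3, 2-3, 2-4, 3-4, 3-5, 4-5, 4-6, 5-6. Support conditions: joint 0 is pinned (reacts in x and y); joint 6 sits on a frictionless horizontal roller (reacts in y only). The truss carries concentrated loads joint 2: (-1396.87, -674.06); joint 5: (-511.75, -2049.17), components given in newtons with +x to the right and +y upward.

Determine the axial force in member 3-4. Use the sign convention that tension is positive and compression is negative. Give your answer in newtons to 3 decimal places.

N=7 nodes, M=11 members, R=3 reactions → 2N=14, M+R=14
member 0 (0-1): L=6.0147, (cx,cy)=(0.1969,0.9804)
member 1 (0-2): L=2.3700, (cx,cy)=(1.0000,0.0000)
member 2 (1-2): L=6.0151, (cx,cy)=(0.1972,-0.9804)
member 3 (1-3): L=2.4222, (cx,cy)=(0.9987,-0.0512)
member 4 (2-3): L=5.9032, (cx,cy)=(0.2089,0.9779)
member 5 (2-4): L=2.5900, (cx,cy)=(1.0000,0.0000)
member 6 (3-4): L=5.9303, (cx,cy)=(0.2288,-0.9735)
member 7 (3-5): L=2.7710, (cx,cy)=(0.9982,-0.0599)
member 8 (4-5): L=5.7813, (cx,cy)=(0.2437,0.9698)
member 9 (4-6): L=2.5400, (cx,cy)=(1.0000,0.0000)
member 10 (5-6): L=5.7199, (cx,cy)=(0.1977,-0.9803)
solve A·x = −loads:
  F[0-1] = -1175.6599 N (compression)
  F[0-2] = -1677.1896 N (compression)
  F[1-2] = +1200.2114 N (tension)
  F[1-3] = -468.6919 N (compression)
  F[2-3] = -513.9256 N (compression)
  F[2-4] = +63.6708 N (tension)
  F[3-4] = +534.6576 N (tension)
  F[3-5] = -699.0183 N (compression)
  F[4-5] = -536.6539 N (compression)
  F[4-6] = +316.8038 N (tension)
  F[5-6] = -1602.2069 N (compression)
  Rx@0 = +1908.6200 N
  Ry@0 = +1152.6562 N
  Ry@6 = +1570.5738 N

534.658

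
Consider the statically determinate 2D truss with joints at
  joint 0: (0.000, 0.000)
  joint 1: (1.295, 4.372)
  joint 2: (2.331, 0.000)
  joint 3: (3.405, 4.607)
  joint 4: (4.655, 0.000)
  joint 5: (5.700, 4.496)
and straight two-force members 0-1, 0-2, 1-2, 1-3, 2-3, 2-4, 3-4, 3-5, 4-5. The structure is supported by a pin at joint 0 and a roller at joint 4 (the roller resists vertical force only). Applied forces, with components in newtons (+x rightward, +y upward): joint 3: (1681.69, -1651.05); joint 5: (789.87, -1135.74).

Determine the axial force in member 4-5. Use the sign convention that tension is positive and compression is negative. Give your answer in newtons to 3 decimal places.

-1114.267

N=6 nodes, M=9 members, R=3 reactions → 2N=12, M+R=12
member 0 (0-1): L=4.5598, (cx,cy)=(0.2840,0.9588)
member 1 (0-2): L=2.3310, (cx,cy)=(1.0000,0.0000)
member 2 (1-2): L=4.4931, (cx,cy)=(0.2306,-0.9731)
member 3 (1-3): L=2.1230, (cx,cy)=(0.9939,0.1107)
member 4 (2-3): L=4.7305, (cx,cy)=(0.2270,0.9739)
member 5 (2-4): L=2.3240, (cx,cy)=(1.0000,0.0000)
member 6 (3-4): L=4.7736, (cx,cy)=(0.2619,-0.9651)
member 7 (3-5): L=2.2977, (cx,cy)=(0.9988,-0.0483)
member 8 (4-5): L=4.6158, (cx,cy)=(0.2264,0.9740)
solve A·x = −loads:
  F[0-1] = +2334.9974 N (tension)
  F[0-2] = +1808.4063 N (tension)
  F[1-2] = -2167.7330 N (compression)
  F[1-3] = +1170.1745 N (tension)
  F[2-3] = +2165.8802 N (tension)
  F[2-4] = +816.8439 N (tension)
  F[3-4] = -4082.7648 N (compression)
  F[3-5] = +1043.3516 N (tension)
  F[4-5] = -1114.2672 N (compression)
  Rx@0 = -2471.5600 N
  Ry@0 = -2238.8479 N
  Ry@4 = +5025.6379 N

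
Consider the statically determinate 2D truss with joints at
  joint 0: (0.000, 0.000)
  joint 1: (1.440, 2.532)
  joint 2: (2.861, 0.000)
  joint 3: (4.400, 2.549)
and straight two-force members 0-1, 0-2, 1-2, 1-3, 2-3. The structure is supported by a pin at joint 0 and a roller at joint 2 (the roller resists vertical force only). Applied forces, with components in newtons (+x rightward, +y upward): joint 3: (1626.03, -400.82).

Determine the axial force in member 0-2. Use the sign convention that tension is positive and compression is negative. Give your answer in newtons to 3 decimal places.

679.499

N=4 nodes, M=5 members, R=3 reactions → 2N=8, M+R=8
member 0 (0-1): L=2.9128, (cx,cy)=(0.4944,0.8693)
member 1 (0-2): L=2.8610, (cx,cy)=(1.0000,0.0000)
member 2 (1-2): L=2.9035, (cx,cy)=(0.4894,-0.8721)
member 3 (1-3): L=2.9600, (cx,cy)=(1.0000,0.0057)
member 4 (2-3): L=2.9776, (cx,cy)=(0.5169,0.8561)
solve A·x = −loads:
  F[0-1] = +1914.6473 N (tension)
  F[0-2] = +679.4987 N (tension)
  F[1-2] = -1896.1587 N (compression)
  F[1-3] = +1874.5626 N (tension)
  F[2-3] = -480.7869 N (compression)
  Rx@0 = -1626.0300 N
  Ry@0 = -1664.3175 N
  Ry@2 = +2065.1375 N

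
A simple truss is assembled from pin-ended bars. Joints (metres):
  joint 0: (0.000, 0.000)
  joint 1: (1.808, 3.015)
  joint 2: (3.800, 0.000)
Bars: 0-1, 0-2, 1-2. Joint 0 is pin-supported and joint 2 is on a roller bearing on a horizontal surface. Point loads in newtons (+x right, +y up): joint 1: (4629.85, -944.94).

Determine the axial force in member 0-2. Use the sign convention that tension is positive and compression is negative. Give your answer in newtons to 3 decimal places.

N=3 nodes, M=3 members, R=3 reactions → 2N=6, M+R=6
member 0 (0-1): L=3.5155, (cx,cy)=(0.5143,0.8576)
member 1 (0-2): L=3.8000, (cx,cy)=(1.0000,0.0000)
member 2 (1-2): L=3.6136, (cx,cy)=(0.5512,-0.8343)
solve A·x = −loads:
  F[0-1] = +3705.6959 N (tension)
  F[0-2] = +2724.0603 N (tension)
  F[1-2] = -4941.6334 N (compression)
  Rx@0 = -4629.8500 N
  Ry@0 = -3178.0730 N
  Ry@2 = +4123.0130 N

2724.060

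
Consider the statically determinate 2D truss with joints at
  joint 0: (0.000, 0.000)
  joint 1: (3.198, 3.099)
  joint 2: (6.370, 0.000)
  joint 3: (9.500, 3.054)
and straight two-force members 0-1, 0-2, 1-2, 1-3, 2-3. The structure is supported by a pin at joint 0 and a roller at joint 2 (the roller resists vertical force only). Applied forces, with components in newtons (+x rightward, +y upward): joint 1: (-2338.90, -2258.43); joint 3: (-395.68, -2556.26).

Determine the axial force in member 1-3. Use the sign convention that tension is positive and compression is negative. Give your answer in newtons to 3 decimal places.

2208.091

N=4 nodes, M=5 members, R=3 reactions → 2N=8, M+R=8
member 0 (0-1): L=4.4532, (cx,cy)=(0.7181,0.6959)
member 1 (0-2): L=6.3700, (cx,cy)=(1.0000,0.0000)
member 2 (1-2): L=4.4346, (cx,cy)=(0.7153,-0.6988)
member 3 (1-3): L=6.3022, (cx,cy)=(1.0000,-0.0071)
member 4 (2-3): L=4.3731, (cx,cy)=(0.7157,0.6984)
solve A·x = −loads:
  F[0-1] = -1718.8052 N (compression)
  F[0-2] = -1500.2458 N (compression)
  F[1-2] = -1542.6879 N (compression)
  F[1-3] = +2208.0908 N (tension)
  F[2-3] = -3637.7789 N (compression)
  Rx@0 = +2734.5800 N
  Ry@0 = +1196.1231 N
  Ry@2 = +3618.5669 N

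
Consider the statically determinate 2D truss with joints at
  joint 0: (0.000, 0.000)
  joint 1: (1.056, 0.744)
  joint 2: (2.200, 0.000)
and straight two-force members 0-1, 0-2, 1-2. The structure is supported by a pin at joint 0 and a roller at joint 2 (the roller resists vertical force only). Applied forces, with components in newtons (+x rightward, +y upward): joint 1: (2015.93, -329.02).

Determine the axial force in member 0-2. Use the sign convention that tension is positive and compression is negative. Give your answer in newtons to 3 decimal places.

1291.122

N=3 nodes, M=3 members, R=3 reactions → 2N=6, M+R=6
member 0 (0-1): L=1.2918, (cx,cy)=(0.8175,0.5760)
member 1 (0-2): L=2.2000, (cx,cy)=(1.0000,0.0000)
member 2 (1-2): L=1.3647, (cx,cy)=(0.8383,-0.5452)
solve A·x = −loads:
  F[0-1] = +886.6348 N (tension)
  F[0-2] = +1291.1216 N (tension)
  F[1-2] = -1540.1488 N (compression)
  Rx@0 = -2015.9300 N
  Ry@0 = -510.6605 N
  Ry@2 = +839.6805 N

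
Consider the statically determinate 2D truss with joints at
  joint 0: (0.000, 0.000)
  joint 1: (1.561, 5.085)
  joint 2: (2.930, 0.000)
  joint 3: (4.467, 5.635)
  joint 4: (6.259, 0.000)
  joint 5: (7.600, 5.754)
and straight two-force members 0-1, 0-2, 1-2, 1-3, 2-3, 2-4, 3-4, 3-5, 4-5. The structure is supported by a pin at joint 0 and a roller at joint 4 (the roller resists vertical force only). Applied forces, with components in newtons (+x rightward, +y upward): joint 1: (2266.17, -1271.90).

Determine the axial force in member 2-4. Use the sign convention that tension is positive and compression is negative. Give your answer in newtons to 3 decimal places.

N=6 nodes, M=9 members, R=3 reactions → 2N=12, M+R=12
member 0 (0-1): L=5.3192, (cx,cy)=(0.2935,0.9560)
member 1 (0-2): L=2.9300, (cx,cy)=(1.0000,0.0000)
member 2 (1-2): L=5.2661, (cx,cy)=(0.2600,-0.9656)
member 3 (1-3): L=2.9576, (cx,cy)=(0.9826,0.1860)
member 4 (2-3): L=5.8409, (cx,cy)=(0.2631,0.9648)
member 5 (2-4): L=3.3290, (cx,cy)=(1.0000,0.0000)
member 6 (3-4): L=5.9131, (cx,cy)=(0.3031,-0.9530)
member 7 (3-5): L=3.1353, (cx,cy)=(0.9993,0.0380)
member 8 (4-5): L=5.9082, (cx,cy)=(0.2270,0.9739)
solve A·x = −loads:
  F[0-1] = +927.2444 N (tension)
  F[0-2] = +1994.0563 N (tension)
  F[1-2] = -2498.6898 N (compression)
  F[1-3] = -1368.3485 N (compression)
  F[2-3] = +2500.9215 N (tension)
  F[2-4] = +686.3718 N (tension)
  F[3-4] = -2264.8270 N (compression)
  F[3-5] = -0.0000 N (compression)
  F[4-5] = -0.0000 N (compression)
  Rx@0 = -2266.1700 N
  Ry@0 = -886.4177 N
  Ry@4 = +2158.3177 N

686.372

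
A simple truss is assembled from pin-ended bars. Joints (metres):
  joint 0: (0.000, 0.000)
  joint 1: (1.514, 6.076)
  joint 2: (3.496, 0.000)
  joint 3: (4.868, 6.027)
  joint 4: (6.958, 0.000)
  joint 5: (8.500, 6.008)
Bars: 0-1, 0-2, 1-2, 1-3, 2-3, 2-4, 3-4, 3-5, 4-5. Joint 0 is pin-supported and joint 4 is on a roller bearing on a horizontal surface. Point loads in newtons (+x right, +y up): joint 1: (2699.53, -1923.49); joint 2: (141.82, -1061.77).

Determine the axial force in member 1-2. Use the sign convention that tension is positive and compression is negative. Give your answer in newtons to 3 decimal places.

N=6 nodes, M=9 members, R=3 reactions → 2N=12, M+R=12
member 0 (0-1): L=6.2618, (cx,cy)=(0.2418,0.9703)
member 1 (0-2): L=3.4960, (cx,cy)=(1.0000,0.0000)
member 2 (1-2): L=6.3911, (cx,cy)=(0.3101,-0.9507)
member 3 (1-3): L=3.3544, (cx,cy)=(0.9999,-0.0146)
member 4 (2-3): L=6.1812, (cx,cy)=(0.2220,0.9751)
member 5 (2-4): L=3.4620, (cx,cy)=(1.0000,0.0000)
member 6 (3-4): L=6.3791, (cx,cy)=(0.3276,-0.9448)
member 7 (3-5): L=3.6320, (cx,cy)=(1.0000,-0.0052)
member 8 (4-5): L=6.2027, (cx,cy)=(0.2486,0.9686)
solve A·x = −loads:
  F[0-1] = +333.9996 N (tension)
  F[0-2] = +2760.5942 N (tension)
  F[1-2] = -2335.0221 N (compression)
  F[1-3] = -1894.8418 N (compression)
  F[2-3] = +3365.6260 N (tension)
  F[2-4] = +1147.5927 N (tension)
  F[3-4] = -3502.6797 N (compression)
  F[3-5] = +0.0000 N (tension)
  F[4-5] = -0.0000 N (compression)
  Rx@0 = -2841.3500 N
  Ry@0 = -324.0898 N
  Ry@4 = +3309.3498 N

-2335.022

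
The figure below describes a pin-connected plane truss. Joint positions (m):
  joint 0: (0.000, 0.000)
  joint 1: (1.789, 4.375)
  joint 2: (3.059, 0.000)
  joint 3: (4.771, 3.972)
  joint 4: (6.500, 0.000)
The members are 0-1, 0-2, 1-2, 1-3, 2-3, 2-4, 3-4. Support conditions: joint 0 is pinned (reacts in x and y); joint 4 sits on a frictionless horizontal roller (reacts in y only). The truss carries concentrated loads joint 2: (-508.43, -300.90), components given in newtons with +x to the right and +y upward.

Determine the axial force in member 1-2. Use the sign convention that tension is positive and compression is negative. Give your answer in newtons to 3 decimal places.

182.181

N=5 nodes, M=7 members, R=3 reactions → 2N=10, M+R=10
member 0 (0-1): L=4.7266, (cx,cy)=(0.3785,0.9256)
member 1 (0-2): L=3.0590, (cx,cy)=(1.0000,0.0000)
member 2 (1-2): L=4.5556, (cx,cy)=(0.2788,-0.9604)
member 3 (1-3): L=3.0091, (cx,cy)=(0.9910,-0.1339)
member 4 (2-3): L=4.3252, (cx,cy)=(0.3958,0.9183)
member 5 (2-4): L=3.4410, (cx,cy)=(1.0000,0.0000)
member 6 (3-4): L=4.3320, (cx,cy)=(0.3991,-0.9169)
solve A·x = −loads:
  F[0-1] = -172.0950 N (compression)
  F[0-2] = -443.2933 N (compression)
  F[1-2] = +182.1808 N (tension)
  F[1-3] = -116.9785 N (compression)
  F[2-3] = +137.1420 N (tension)
  F[2-4] = +61.6416 N (tension)
  F[3-4] = -154.4428 N (compression)
  Rx@0 = +508.4300 N
  Ry@0 = +159.2918 N
  Ry@4 = +141.6082 N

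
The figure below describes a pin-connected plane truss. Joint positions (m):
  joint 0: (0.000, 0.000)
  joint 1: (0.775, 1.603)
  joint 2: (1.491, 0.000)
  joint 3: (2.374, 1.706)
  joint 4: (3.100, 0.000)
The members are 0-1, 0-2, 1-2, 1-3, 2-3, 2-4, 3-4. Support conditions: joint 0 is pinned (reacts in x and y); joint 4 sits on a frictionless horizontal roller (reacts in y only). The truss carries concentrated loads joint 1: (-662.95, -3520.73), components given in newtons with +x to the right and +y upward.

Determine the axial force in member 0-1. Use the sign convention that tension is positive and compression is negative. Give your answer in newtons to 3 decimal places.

N=5 nodes, M=7 members, R=3 reactions → 2N=10, M+R=10
member 0 (0-1): L=1.7805, (cx,cy)=(0.4353,0.9003)
member 1 (0-2): L=1.4910, (cx,cy)=(1.0000,0.0000)
member 2 (1-2): L=1.7556, (cx,cy)=(0.4078,-0.9131)
member 3 (1-3): L=1.6023, (cx,cy)=(0.9979,0.0643)
member 4 (2-3): L=1.9210, (cx,cy)=(0.4597,0.8881)
member 5 (2-4): L=1.6090, (cx,cy)=(1.0000,0.0000)
member 6 (3-4): L=1.8541, (cx,cy)=(0.3916,-0.9201)
solve A·x = −loads:
  F[0-1] = -3313.7316 N (compression)
  F[0-2] = +779.4090 N (tension)
  F[1-2] = -625.5308 N (compression)
  F[1-3] = -525.3861 N (compression)
  F[2-3] = +643.1151 N (tension)
  F[2-4] = +228.6828 N (tension)
  F[3-4] = -584.0084 N (compression)
  Rx@0 = +662.9500 N
  Ry@0 = +2983.3568 N
  Ry@4 = +537.3732 N

-3313.732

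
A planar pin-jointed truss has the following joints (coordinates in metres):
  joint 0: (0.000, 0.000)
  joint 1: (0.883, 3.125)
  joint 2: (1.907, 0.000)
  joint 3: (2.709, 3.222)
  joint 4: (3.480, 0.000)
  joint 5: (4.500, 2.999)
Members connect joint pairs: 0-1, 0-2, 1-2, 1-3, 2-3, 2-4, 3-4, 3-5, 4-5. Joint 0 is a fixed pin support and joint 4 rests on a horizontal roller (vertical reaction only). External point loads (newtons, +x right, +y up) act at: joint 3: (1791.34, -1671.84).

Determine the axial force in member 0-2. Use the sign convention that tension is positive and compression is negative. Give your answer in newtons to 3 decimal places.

N=6 nodes, M=9 members, R=3 reactions → 2N=12, M+R=12
member 0 (0-1): L=3.2474, (cx,cy)=(0.2719,0.9623)
member 1 (0-2): L=1.9070, (cx,cy)=(1.0000,0.0000)
member 2 (1-2): L=3.2885, (cx,cy)=(0.3114,-0.9503)
member 3 (1-3): L=1.8286, (cx,cy)=(0.9986,0.0530)
member 4 (2-3): L=3.3203, (cx,cy)=(0.2415,0.9704)
member 5 (2-4): L=1.5730, (cx,cy)=(1.0000,0.0000)
member 6 (3-4): L=3.3130, (cx,cy)=(0.2327,-0.9725)
member 7 (3-5): L=1.8048, (cx,cy)=(0.9923,-0.1236)
member 8 (4-5): L=3.1677, (cx,cy)=(0.3220,0.9467)
solve A·x = −loads:
  F[0-1] = +1338.5698 N (tension)
  F[0-2] = +1427.3647 N (tension)
  F[1-2] = -1312.3378 N (compression)
  F[1-3] = +773.7118 N (tension)
  F[2-3] = +1285.1449 N (tension)
  F[2-4] = +708.2994 N (tension)
  F[3-4] = -3043.5404 N (compression)
  F[3-5] = -0.0000 N (compression)
  F[4-5] = +0.0000 N (tension)
  Rx@0 = -1791.3400 N
  Ry@0 = -1288.1347 N
  Ry@4 = +2959.9747 N

1427.365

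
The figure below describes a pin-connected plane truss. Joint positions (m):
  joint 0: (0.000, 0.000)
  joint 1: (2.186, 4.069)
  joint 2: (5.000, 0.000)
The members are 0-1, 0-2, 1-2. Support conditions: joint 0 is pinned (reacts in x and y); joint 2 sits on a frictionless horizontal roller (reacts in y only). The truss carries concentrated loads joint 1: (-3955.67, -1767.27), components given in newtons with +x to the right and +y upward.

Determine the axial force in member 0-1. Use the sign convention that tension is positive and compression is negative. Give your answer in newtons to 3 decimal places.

N=3 nodes, M=3 members, R=3 reactions → 2N=6, M+R=6
member 0 (0-1): L=4.6190, (cx,cy)=(0.4733,0.8809)
member 1 (0-2): L=5.0000, (cx,cy)=(1.0000,0.0000)
member 2 (1-2): L=4.9473, (cx,cy)=(0.5688,-0.8225)
solve A·x = −loads:
  F[0-1] = -4783.3306 N (compression)
  F[0-2] = -1691.9089 N (compression)
  F[1-2] = +2974.5235 N (tension)
  Rx@0 = +3955.6700 N
  Ry@0 = +4213.7438 N
  Ry@2 = -2446.4738 N

-4783.331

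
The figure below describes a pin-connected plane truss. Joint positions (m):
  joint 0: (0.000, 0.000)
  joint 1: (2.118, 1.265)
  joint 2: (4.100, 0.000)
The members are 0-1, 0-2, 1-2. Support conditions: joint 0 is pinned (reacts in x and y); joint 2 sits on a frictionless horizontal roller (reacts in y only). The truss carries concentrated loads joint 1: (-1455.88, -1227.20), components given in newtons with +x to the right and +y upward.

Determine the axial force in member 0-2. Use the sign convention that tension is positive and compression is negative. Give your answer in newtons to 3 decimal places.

N=3 nodes, M=3 members, R=3 reactions → 2N=6, M+R=6
member 0 (0-1): L=2.4670, (cx,cy)=(0.8585,0.5128)
member 1 (0-2): L=4.1000, (cx,cy)=(1.0000,0.0000)
member 2 (1-2): L=2.3513, (cx,cy)=(0.8429,-0.5380)
solve A·x = −loads:
  F[0-1] = -2032.9715 N (compression)
  F[0-2] = +289.4837 N (tension)
  F[1-2] = -343.4204 N (compression)
  Rx@0 = +1455.8800 N
  Ry@0 = +1042.4387 N
  Ry@2 = +184.7613 N

289.484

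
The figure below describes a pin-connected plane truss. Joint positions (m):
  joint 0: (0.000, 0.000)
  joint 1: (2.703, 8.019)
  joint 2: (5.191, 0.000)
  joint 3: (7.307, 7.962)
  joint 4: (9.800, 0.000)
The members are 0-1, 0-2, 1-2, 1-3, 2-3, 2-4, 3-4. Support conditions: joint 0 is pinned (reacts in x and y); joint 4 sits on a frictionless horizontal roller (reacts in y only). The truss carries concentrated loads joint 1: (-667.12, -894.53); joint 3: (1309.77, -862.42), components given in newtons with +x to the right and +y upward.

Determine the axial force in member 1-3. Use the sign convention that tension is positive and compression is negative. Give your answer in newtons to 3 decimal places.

721.596

N=5 nodes, M=7 members, R=3 reactions → 2N=10, M+R=10
member 0 (0-1): L=8.4623, (cx,cy)=(0.3194,0.9476)
member 1 (0-2): L=5.1910, (cx,cy)=(1.0000,0.0000)
member 2 (1-2): L=8.3961, (cx,cy)=(0.2963,-0.9551)
member 3 (1-3): L=4.6044, (cx,cy)=(0.9999,-0.0124)
member 4 (2-3): L=8.2384, (cx,cy)=(0.2568,0.9665)
member 5 (2-4): L=4.6090, (cx,cy)=(1.0000,0.0000)
member 6 (3-4): L=8.3432, (cx,cy)=(0.2988,-0.9543)
solve A·x = −loads:
  F[0-1] = -368.2436 N (compression)
  F[0-2] = +760.2731 N (tension)
  F[1-2] = -580.5864 N (compression)
  F[1-3] = +721.5962 N (tension)
  F[2-3] = +573.7585 N (tension)
  F[2-4] = +440.8612 N (tension)
  F[3-4] = -1475.4031 N (compression)
  Rx@0 = -642.6500 N
  Ry@0 = +348.9530 N
  Ry@4 = +1407.9970 N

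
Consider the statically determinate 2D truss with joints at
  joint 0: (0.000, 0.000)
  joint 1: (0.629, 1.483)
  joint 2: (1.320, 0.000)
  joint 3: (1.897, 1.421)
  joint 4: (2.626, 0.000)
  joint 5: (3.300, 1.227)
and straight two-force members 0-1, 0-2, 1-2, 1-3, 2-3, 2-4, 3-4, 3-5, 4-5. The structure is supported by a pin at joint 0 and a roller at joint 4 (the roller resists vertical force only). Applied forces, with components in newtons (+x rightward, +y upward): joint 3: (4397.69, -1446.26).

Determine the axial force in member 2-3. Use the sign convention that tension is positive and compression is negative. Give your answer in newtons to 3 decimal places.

N=6 nodes, M=9 members, R=3 reactions → 2N=12, M+R=12
member 0 (0-1): L=1.6109, (cx,cy)=(0.3905,0.9206)
member 1 (0-2): L=1.3200, (cx,cy)=(1.0000,0.0000)
member 2 (1-2): L=1.6361, (cx,cy)=(0.4224,-0.9064)
member 3 (1-3): L=1.2695, (cx,cy)=(0.9988,-0.0488)
member 4 (2-3): L=1.5337, (cx,cy)=(0.3762,0.9265)
member 5 (2-4): L=1.3060, (cx,cy)=(1.0000,0.0000)
member 6 (3-4): L=1.5971, (cx,cy)=(0.4565,-0.8897)
member 7 (3-5): L=1.4163, (cx,cy)=(0.9906,-0.1370)
member 8 (4-5): L=1.3999, (cx,cy)=(0.4815,0.8765)
solve A·x = −loads:
  F[0-1] = +2148.7964 N (tension)
  F[0-2] = +3558.6492 N (tension)
  F[1-2] = -2279.6151 N (compression)
  F[1-3] = +1803.9889 N (tension)
  F[2-3] = +2230.1672 N (tension)
  F[2-4] = +1756.8210 N (tension)
  F[3-4] = -3848.8248 N (compression)
  F[3-5] = -0.0000 N (compression)
  F[4-5] = +0.0000 N (tension)
  Rx@0 = -4397.6900 N
  Ry@0 = -1978.2155 N
  Ry@4 = +3424.4755 N

2230.167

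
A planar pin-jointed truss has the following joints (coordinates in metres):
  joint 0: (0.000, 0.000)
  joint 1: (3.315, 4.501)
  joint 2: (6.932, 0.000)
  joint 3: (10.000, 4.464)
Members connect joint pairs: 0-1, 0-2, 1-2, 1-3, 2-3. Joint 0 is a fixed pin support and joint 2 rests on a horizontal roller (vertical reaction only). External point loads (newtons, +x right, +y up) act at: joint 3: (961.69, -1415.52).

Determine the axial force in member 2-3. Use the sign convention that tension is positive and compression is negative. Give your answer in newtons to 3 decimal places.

-1704.654

N=4 nodes, M=5 members, R=3 reactions → 2N=8, M+R=8
member 0 (0-1): L=5.5900, (cx,cy)=(0.5930,0.8052)
member 1 (0-2): L=6.9320, (cx,cy)=(1.0000,0.0000)
member 2 (1-2): L=5.7742, (cx,cy)=(0.6264,-0.7795)
member 3 (1-3): L=6.6851, (cx,cy)=(1.0000,-0.0055)
member 4 (2-3): L=5.4166, (cx,cy)=(0.5664,0.8241)
solve A·x = −loads:
  F[0-1] = +1547.2043 N (tension)
  F[0-2] = +44.1637 N (tension)
  F[1-2] = -1611.8754 N (compression)
  F[1-3] = +1927.2415 N (tension)
  F[2-3] = -1704.6541 N (compression)
  Rx@0 = -961.6900 N
  Ry@0 = -1245.7876 N
  Ry@2 = +2661.3076 N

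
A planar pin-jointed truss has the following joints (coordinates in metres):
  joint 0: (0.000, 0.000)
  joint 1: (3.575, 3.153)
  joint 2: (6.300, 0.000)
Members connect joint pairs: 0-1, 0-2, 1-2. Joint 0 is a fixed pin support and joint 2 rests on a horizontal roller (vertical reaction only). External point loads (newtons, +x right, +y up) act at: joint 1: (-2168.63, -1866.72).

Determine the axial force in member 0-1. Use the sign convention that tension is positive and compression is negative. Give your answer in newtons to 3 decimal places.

N=3 nodes, M=3 members, R=3 reactions → 2N=6, M+R=6
member 0 (0-1): L=4.7668, (cx,cy)=(0.7500,0.6615)
member 1 (0-2): L=6.3000, (cx,cy)=(1.0000,0.0000)
member 2 (1-2): L=4.1674, (cx,cy)=(0.6539,-0.7566)
solve A·x = −loads:
  F[0-1] = -2861.5369 N (compression)
  F[0-2] = -22.5209 N (compression)
  F[1-2] = +34.4415 N (tension)
  Rx@0 = +2168.6300 N
  Ry@0 = +1892.7782 N
  Ry@2 = -26.0582 N

-2861.537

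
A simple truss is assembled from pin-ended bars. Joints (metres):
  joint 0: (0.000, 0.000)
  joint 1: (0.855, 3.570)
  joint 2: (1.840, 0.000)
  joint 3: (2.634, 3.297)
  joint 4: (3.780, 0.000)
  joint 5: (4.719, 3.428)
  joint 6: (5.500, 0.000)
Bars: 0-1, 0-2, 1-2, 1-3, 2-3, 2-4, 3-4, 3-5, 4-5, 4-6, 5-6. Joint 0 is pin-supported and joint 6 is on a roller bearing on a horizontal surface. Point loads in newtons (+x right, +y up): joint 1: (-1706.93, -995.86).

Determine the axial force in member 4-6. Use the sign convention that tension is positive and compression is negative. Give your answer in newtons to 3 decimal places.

N=7 nodes, M=11 members, R=3 reactions → 2N=14, M+R=14
member 0 (0-1): L=3.6710, (cx,cy)=(0.2329,0.9725)
member 1 (0-2): L=1.8400, (cx,cy)=(1.0000,0.0000)
member 2 (1-2): L=3.7034, (cx,cy)=(0.2660,-0.9640)
member 3 (1-3): L=1.7998, (cx,cy)=(0.9884,-0.1517)
member 4 (2-3): L=3.3913, (cx,cy)=(0.2341,0.9722)
member 5 (2-4): L=1.9400, (cx,cy)=(1.0000,0.0000)
member 6 (3-4): L=3.4905, (cx,cy)=(0.3283,-0.9446)
member 7 (3-5): L=2.0891, (cx,cy)=(0.9980,0.0627)
member 8 (4-5): L=3.5543, (cx,cy)=(0.2642,0.9645)
member 9 (4-6): L=1.7200, (cx,cy)=(1.0000,0.0000)
member 10 (5-6): L=3.5158, (cx,cy)=(0.2221,-0.9750)
solve A·x = −loads:
  F[0-1] = -2004.1181 N (compression)
  F[0-2] = -1240.1523 N (compression)
  F[1-2] = +826.3219 N (tension)
  F[1-3] = +1032.3181 N (tension)
  F[2-3] = -819.3316 N (compression)
  F[2-4] = -828.5424 N (compression)
  F[3-4] = +1041.4468 N (tension)
  F[3-5] = +487.5735 N (tension)
  F[4-5] = -1019.9535 N (compression)
  F[4-6] = -217.1539 N (compression)
  F[5-6] = +977.5659 N (tension)
  Rx@0 = +1706.9300 N
  Ry@0 = +1949.0018 N
  Ry@6 = -953.1418 N

-217.154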